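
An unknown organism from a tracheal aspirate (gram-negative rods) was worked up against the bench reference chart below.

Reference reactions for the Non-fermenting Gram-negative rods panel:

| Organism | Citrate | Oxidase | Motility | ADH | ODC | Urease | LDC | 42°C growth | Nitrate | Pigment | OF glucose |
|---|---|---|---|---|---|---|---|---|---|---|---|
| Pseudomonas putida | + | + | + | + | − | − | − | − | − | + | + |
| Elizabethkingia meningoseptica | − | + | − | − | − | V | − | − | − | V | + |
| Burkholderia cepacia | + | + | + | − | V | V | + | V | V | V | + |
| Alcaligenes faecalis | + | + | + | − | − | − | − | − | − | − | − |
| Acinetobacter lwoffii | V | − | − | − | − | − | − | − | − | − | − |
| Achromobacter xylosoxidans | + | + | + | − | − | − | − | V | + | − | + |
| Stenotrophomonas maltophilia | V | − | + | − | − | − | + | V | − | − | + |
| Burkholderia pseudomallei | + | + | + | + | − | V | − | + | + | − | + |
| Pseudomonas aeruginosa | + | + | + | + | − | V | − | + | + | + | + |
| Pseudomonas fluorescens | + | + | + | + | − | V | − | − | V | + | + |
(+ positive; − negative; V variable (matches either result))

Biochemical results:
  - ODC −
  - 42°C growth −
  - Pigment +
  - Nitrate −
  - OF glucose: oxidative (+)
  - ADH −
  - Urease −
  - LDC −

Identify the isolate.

LDC −: excludes Burkholderia cepacia, Stenotrophomonas maltophilia — 8 left.
Nitrate −: excludes Achromobacter xylosoxidans, Burkholderia pseudomallei, Pseudomonas aeruginosa — 5 left.
Urease −: all 5 remaining candidates are consistent.
OF glucose +: excludes Alcaligenes faecalis, Acinetobacter lwoffii — 3 left.
Pigment +: all 3 remaining candidates are consistent.
42°C growth −: all 3 remaining candidates are consistent.
ODC −: all 3 remaining candidates are consistent.
ADH −: excludes Pseudomonas putida, Pseudomonas fluorescens — 1 left.

Elizabethkingia meningoseptica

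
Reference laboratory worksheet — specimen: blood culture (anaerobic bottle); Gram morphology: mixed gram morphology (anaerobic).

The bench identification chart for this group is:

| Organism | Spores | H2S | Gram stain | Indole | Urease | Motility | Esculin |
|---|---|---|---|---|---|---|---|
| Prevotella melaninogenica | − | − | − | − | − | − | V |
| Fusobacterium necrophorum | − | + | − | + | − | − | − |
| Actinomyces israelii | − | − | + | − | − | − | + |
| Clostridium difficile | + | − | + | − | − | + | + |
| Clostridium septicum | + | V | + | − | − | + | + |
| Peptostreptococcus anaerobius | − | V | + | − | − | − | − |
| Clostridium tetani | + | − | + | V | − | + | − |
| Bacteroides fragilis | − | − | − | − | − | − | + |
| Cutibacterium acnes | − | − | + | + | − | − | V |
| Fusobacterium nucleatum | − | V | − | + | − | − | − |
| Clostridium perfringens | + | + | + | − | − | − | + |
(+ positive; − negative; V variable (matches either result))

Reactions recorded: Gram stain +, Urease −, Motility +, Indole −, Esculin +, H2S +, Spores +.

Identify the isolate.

Urease −: all 11 remaining candidates are consistent.
Esculin +: excludes Fusobacterium necrophorum, Peptostreptococcus anaerobius, Clostridium tetani, Fusobacterium nucleatum — 7 left.
H2S +: excludes 5 organisms — 2 left.
Spores +: all 2 remaining candidates are consistent.
Indole −: all 2 remaining candidates are consistent.
Motility +: excludes Clostridium perfringens — 1 left.
Gram stain +: the one remaining candidate is consistent.

Clostridium septicum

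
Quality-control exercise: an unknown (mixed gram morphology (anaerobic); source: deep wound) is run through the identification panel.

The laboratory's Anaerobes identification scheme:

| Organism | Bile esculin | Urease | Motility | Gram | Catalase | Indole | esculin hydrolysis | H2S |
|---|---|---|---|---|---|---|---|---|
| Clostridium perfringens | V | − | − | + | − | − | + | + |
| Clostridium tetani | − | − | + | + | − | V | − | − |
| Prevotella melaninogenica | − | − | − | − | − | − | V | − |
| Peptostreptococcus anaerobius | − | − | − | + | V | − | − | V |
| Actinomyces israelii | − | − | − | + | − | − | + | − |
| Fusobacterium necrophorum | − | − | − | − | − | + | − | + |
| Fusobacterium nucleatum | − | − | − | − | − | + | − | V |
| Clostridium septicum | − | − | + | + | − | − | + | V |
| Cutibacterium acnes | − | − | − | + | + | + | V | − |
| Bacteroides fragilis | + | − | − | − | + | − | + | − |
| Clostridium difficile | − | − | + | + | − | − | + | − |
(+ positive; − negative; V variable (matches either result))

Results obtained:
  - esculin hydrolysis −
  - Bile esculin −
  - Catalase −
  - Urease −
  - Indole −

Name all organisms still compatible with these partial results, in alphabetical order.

Clostridium tetani, Peptostreptococcus anaerobius, Prevotella melaninogenica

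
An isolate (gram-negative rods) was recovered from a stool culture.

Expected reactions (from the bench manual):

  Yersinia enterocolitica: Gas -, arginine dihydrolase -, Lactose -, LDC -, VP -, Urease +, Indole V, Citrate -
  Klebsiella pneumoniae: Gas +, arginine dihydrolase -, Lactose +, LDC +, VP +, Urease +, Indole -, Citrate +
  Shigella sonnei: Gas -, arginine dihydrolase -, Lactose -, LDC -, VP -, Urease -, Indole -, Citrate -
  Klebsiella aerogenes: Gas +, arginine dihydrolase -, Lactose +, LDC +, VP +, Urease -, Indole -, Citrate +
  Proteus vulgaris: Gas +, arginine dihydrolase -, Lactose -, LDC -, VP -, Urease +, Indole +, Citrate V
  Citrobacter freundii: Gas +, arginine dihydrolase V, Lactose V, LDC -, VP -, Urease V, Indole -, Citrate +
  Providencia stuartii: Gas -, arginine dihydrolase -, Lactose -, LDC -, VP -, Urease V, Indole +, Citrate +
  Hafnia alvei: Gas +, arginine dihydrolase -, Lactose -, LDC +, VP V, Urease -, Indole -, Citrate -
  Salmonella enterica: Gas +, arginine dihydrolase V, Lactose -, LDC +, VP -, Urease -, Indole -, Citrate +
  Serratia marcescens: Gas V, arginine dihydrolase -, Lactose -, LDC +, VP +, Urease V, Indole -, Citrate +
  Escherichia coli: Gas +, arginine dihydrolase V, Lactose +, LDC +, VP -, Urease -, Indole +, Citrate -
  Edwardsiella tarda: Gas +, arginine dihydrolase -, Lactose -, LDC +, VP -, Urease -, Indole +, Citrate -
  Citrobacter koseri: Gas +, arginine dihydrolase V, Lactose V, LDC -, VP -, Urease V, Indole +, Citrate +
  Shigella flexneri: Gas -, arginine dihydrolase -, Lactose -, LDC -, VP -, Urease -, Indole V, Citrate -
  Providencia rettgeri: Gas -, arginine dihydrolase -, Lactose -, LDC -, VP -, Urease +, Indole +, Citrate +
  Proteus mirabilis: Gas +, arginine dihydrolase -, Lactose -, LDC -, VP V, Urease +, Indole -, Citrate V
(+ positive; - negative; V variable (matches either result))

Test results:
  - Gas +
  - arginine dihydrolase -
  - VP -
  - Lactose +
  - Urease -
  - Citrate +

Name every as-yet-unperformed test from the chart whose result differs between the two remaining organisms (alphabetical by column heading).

Indole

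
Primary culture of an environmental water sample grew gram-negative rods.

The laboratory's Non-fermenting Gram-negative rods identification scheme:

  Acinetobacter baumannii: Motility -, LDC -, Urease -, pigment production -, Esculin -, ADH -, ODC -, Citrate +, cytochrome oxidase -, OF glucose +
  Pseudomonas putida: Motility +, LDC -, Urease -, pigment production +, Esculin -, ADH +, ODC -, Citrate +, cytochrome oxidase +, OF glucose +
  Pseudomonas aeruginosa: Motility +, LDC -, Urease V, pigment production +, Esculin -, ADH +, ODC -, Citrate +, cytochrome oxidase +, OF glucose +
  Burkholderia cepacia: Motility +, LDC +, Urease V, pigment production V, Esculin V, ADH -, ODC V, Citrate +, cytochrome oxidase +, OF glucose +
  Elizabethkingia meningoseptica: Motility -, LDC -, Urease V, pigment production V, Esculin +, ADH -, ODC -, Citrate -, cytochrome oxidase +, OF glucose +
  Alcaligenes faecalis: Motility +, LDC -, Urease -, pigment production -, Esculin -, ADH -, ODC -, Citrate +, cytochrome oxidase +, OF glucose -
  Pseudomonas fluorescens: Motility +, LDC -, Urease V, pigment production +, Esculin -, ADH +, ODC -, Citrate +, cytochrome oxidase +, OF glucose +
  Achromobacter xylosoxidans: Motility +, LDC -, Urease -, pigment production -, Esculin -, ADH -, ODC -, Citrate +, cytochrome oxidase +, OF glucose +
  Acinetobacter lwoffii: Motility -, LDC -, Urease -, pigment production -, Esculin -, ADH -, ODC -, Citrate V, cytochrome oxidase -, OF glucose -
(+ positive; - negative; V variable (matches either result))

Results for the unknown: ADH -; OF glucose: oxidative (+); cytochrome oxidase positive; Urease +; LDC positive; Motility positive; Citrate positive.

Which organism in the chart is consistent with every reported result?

Burkholderia cepacia

OF glucose +: excludes Alcaligenes faecalis, Acinetobacter lwoffii — 7 left.
Urease +: excludes Acinetobacter baumannii, Pseudomonas putida, Achromobacter xylosoxidans — 4 left.
Motility +: excludes Elizabethkingia meningoseptica — 3 left.
ADH -: excludes Pseudomonas aeruginosa, Pseudomonas fluorescens — 1 left.
cytochrome oxidase +: the one remaining candidate is consistent.
LDC +: the one remaining candidate is consistent.
Citrate +: the one remaining candidate is consistent.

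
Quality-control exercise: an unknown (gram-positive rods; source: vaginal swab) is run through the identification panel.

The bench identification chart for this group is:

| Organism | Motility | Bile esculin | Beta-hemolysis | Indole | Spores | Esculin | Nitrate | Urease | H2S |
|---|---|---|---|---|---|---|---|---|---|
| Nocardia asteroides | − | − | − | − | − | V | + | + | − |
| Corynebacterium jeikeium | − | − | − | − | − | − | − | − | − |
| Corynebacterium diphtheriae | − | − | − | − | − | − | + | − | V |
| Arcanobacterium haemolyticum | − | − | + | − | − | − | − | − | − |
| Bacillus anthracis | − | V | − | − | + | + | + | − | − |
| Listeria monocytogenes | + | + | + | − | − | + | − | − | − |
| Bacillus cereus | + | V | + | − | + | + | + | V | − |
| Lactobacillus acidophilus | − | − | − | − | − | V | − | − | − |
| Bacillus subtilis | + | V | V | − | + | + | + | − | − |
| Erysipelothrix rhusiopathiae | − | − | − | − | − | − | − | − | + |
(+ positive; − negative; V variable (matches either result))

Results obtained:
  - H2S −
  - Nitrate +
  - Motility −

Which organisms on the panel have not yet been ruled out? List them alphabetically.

Bacillus anthracis, Corynebacterium diphtheriae, Nocardia asteroides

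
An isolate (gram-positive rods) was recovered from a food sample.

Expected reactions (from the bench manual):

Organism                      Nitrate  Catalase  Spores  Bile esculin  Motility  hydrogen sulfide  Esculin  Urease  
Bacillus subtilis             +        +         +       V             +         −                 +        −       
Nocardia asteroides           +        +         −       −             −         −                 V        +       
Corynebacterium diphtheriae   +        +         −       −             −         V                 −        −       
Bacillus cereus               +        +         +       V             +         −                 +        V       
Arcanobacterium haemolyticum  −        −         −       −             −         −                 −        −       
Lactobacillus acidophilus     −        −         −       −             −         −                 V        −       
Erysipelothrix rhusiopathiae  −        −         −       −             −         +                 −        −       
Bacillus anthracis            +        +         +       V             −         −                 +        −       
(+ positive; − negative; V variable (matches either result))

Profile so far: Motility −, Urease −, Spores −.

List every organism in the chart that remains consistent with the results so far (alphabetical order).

Arcanobacterium haemolyticum, Corynebacterium diphtheriae, Erysipelothrix rhusiopathiae, Lactobacillus acidophilus

Motility −: excludes Bacillus subtilis, Bacillus cereus — 6 left.
Urease −: excludes Nocardia asteroides — 5 left.
Spores −: excludes Bacillus anthracis — 4 left.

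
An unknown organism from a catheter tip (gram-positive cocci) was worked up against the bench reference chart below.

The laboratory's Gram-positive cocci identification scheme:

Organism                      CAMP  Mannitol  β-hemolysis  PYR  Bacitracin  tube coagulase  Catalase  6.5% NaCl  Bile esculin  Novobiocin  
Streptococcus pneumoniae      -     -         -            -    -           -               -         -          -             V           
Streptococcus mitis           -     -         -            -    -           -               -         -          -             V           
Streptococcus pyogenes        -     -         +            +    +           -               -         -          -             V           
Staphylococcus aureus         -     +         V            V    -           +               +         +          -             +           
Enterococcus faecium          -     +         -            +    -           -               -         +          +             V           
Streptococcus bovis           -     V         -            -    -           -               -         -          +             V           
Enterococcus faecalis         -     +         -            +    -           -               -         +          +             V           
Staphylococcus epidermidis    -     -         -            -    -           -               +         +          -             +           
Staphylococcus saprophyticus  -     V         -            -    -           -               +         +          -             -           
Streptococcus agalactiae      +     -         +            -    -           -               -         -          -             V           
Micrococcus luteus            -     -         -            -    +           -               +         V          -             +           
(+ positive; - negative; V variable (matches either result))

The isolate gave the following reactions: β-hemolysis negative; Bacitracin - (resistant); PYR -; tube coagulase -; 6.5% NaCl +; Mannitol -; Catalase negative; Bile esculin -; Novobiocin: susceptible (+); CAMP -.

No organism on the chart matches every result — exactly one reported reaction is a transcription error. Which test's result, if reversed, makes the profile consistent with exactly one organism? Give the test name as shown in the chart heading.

As reported, no row in the chart matches all 10 reactions.
Reversing CAMP → still no organism matches.
Reversing tube coagulase → still no organism matches.
Reversing Bacitracin → still no organism matches.
Reversing Novobiocin → still no organism matches.
Reversing Bile esculin → still no organism matches.
Reversing β-hemolysis → still no organism matches.
Reversing Catalase (to +) → unique match: Staphylococcus epidermidis.
Reversing PYR → still no organism matches.
Reversing 6.5% NaCl → 2 organisms match (not unique).
Reversing Mannitol → still no organism matches.

Catalase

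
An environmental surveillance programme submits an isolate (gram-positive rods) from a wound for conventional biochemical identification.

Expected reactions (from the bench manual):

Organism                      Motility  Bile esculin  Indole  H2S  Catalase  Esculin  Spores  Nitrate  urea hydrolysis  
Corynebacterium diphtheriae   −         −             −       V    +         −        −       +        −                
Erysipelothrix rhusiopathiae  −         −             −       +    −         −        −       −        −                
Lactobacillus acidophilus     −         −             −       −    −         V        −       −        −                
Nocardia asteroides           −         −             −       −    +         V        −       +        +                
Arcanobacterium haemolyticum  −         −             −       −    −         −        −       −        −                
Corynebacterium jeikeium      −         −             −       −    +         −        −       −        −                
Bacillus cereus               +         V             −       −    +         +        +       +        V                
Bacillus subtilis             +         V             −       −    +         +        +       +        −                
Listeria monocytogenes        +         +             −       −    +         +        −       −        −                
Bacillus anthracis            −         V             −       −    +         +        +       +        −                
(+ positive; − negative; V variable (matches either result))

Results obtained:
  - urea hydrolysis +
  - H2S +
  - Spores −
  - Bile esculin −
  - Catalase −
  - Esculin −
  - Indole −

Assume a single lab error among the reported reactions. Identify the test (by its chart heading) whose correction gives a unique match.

urea hydrolysis

As reported, no row in the chart matches all 7 reactions.
Reversing Bile esculin → still no organism matches.
Reversing urea hydrolysis (to −) → unique match: Erysipelothrix rhusiopathiae.
Reversing Spores → still no organism matches.
Reversing Indole → still no organism matches.
Reversing H2S → still no organism matches.
Reversing Esculin → still no organism matches.
Reversing Catalase → still no organism matches.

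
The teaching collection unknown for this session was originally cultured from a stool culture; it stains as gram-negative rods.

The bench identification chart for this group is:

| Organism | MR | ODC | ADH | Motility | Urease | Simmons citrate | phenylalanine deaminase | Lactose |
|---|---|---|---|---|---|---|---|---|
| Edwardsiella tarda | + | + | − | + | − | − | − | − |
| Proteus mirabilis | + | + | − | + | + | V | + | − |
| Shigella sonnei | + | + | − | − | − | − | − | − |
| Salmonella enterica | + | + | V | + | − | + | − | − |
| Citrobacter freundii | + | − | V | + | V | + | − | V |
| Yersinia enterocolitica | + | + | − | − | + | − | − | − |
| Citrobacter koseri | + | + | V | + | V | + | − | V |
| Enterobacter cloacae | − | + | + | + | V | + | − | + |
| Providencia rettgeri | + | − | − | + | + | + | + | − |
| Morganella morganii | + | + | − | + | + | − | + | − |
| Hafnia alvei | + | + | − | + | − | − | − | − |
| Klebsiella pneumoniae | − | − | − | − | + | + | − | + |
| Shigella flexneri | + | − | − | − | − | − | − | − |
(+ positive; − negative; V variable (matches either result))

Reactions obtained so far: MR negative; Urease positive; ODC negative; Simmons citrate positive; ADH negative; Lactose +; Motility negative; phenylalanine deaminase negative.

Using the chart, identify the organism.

Motility −: excludes 9 organisms — 4 left.
Urease +: excludes Shigella sonnei, Shigella flexneri — 2 left.
ODC −: excludes Yersinia enterocolitica — 1 left.
phenylalanine deaminase −: the one remaining candidate is consistent.
Lactose +: the one remaining candidate is consistent.
MR −: the one remaining candidate is consistent.
ADH −: the one remaining candidate is consistent.
Simmons citrate +: the one remaining candidate is consistent.

Klebsiella pneumoniae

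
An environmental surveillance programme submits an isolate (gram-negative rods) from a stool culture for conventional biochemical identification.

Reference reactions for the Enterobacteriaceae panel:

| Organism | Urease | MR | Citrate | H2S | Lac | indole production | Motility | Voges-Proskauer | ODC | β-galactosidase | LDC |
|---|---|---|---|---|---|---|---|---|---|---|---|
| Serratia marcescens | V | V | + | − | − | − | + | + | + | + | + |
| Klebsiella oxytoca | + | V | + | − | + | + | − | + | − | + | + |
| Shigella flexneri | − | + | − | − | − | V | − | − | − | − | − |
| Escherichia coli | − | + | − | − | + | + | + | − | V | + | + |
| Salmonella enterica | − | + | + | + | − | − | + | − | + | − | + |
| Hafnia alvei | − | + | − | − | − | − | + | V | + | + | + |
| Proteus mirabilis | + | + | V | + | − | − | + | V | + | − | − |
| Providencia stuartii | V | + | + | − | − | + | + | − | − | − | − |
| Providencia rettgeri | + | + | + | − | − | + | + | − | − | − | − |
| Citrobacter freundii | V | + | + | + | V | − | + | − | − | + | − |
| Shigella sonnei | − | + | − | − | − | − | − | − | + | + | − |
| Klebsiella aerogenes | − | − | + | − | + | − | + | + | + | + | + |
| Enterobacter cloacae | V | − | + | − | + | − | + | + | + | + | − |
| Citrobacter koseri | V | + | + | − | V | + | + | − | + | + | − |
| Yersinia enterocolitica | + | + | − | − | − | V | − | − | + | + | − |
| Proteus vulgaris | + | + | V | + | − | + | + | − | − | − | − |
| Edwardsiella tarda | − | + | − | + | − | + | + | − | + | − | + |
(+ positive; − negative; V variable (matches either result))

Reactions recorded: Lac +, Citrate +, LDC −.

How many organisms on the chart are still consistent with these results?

LDC −: excludes 7 organisms — 10 left.
Lac +: excludes 7 organisms — 3 left.
Citrate +: all 3 remaining candidates are consistent.
Still consistent: Citrobacter freundii, Citrobacter koseri, Enterobacter cloacae.

3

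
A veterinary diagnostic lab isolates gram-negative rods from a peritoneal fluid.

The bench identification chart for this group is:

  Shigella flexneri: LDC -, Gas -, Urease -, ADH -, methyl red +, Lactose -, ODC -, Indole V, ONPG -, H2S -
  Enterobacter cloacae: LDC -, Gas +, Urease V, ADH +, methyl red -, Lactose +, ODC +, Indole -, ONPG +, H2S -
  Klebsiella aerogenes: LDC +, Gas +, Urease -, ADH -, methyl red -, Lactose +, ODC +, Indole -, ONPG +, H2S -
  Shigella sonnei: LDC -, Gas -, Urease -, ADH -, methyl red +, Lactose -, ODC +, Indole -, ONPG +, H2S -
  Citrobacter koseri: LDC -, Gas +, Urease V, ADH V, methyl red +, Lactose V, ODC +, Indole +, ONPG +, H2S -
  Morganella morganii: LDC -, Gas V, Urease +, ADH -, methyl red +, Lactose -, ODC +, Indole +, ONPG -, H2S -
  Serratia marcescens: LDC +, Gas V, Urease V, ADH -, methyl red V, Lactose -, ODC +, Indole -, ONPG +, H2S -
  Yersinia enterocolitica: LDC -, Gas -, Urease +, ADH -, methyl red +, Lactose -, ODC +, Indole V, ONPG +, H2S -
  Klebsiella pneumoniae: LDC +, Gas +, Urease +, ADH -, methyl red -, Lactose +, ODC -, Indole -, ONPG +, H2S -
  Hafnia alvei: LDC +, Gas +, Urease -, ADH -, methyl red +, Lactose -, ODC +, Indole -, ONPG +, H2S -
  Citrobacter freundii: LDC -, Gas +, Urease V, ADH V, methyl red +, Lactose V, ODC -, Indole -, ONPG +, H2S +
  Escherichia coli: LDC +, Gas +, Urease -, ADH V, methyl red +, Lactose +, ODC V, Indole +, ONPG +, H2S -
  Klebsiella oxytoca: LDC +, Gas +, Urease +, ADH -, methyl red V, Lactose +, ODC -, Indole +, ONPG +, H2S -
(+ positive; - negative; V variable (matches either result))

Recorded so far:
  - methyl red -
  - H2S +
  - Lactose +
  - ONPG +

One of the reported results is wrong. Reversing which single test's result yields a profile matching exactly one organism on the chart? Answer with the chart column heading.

As reported, no row in the chart matches all 4 reactions.
Reversing ONPG → still no organism matches.
Reversing H2S → 4 organisms match (not unique).
Reversing methyl red (to +) → unique match: Citrobacter freundii.
Reversing Lactose → still no organism matches.

methyl red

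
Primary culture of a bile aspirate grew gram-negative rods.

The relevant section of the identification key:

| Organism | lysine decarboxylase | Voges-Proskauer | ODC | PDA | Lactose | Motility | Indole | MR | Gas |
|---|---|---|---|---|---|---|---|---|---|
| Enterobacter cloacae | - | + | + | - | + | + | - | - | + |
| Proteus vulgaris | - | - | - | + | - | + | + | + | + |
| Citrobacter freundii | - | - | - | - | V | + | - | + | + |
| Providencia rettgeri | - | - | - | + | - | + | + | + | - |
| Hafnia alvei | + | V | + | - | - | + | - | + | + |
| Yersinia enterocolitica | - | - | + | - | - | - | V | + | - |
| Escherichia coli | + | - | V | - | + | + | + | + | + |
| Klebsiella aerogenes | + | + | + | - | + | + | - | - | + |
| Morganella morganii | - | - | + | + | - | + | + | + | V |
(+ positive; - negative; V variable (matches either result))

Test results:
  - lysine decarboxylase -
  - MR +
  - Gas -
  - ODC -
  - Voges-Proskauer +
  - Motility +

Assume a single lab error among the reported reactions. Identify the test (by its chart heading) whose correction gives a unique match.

As reported, no row in the chart matches all 6 reactions.
Reversing ODC → still no organism matches.
Reversing Motility → still no organism matches.
Reversing Voges-Proskauer (to -) → unique match: Providencia rettgeri.
Reversing lysine decarboxylase → still no organism matches.
Reversing Gas → still no organism matches.
Reversing MR → still no organism matches.

Voges-Proskauer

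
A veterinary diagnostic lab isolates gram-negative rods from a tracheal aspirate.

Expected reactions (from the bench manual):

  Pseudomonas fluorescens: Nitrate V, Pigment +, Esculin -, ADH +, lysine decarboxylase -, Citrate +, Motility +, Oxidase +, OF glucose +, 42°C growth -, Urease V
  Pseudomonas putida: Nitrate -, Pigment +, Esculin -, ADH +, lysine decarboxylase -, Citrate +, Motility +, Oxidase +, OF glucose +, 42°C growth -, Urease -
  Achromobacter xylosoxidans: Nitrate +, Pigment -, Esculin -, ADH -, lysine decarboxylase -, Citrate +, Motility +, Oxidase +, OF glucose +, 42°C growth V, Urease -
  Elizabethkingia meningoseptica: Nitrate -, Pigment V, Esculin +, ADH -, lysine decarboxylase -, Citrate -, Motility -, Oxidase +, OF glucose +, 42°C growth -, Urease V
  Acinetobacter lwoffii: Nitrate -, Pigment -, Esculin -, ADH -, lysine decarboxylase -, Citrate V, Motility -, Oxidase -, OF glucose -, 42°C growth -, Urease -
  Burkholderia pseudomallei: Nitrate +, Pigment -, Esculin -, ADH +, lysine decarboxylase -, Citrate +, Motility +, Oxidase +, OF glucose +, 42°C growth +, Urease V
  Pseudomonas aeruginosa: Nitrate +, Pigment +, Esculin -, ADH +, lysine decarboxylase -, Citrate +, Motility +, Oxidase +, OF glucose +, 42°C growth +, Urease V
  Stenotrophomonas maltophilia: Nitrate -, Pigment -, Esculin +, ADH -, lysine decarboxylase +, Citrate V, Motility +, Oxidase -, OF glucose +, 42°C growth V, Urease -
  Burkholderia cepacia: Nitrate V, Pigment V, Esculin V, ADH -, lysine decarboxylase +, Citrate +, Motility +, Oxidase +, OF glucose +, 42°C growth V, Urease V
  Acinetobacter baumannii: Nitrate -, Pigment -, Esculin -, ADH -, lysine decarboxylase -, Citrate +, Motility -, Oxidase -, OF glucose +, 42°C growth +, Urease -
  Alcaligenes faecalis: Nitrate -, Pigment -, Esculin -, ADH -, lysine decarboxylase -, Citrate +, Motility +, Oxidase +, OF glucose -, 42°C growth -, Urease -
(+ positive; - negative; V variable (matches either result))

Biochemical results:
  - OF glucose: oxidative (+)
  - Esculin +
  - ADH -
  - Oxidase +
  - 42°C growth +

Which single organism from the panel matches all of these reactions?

Esculin +: excludes 8 organisms — 3 left.
ADH -: all 3 remaining candidates are consistent.
42°C growth +: excludes Elizabethkingia meningoseptica — 2 left.
Oxidase +: excludes Stenotrophomonas maltophilia — 1 left.
OF glucose +: the one remaining candidate is consistent.

Burkholderia cepacia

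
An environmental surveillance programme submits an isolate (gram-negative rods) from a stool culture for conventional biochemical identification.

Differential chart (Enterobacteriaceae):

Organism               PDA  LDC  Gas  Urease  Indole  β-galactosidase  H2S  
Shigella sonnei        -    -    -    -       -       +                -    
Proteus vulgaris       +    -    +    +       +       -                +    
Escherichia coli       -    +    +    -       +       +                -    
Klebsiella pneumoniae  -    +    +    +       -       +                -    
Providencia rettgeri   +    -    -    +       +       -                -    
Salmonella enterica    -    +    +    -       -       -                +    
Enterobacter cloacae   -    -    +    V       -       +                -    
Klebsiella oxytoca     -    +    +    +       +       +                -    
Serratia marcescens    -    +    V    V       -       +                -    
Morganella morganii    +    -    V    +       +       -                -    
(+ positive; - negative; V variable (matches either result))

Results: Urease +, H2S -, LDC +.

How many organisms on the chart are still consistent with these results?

Urease +: excludes Shigella sonnei, Escherichia coli, Salmonella enterica — 7 left.
LDC +: excludes Proteus vulgaris, Providencia rettgeri, Enterobacter cloacae, Morganella morganii — 3 left.
H2S -: all 3 remaining candidates are consistent.
Still consistent: Klebsiella oxytoca, Klebsiella pneumoniae, Serratia marcescens.

3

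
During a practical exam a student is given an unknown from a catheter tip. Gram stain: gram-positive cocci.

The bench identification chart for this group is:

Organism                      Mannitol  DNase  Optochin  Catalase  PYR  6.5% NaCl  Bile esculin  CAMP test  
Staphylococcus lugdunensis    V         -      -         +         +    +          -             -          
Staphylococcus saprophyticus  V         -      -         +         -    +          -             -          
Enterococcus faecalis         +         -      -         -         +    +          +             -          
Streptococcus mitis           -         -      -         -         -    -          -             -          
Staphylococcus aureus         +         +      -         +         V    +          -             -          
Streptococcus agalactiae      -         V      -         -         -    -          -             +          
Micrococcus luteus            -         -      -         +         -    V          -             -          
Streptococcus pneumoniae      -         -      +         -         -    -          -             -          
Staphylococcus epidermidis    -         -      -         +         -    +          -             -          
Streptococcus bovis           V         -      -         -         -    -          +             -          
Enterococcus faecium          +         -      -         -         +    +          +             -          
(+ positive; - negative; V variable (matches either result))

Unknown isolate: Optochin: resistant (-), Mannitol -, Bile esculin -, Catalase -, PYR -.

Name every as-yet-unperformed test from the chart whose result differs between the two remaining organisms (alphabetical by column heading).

PYR -: excludes Staphylococcus lugdunensis, Enterococcus faecalis, Enterococcus faecium — 8 left.
Bile esculin -: excludes Streptococcus bovis — 7 left.
Catalase -: excludes Staphylococcus saprophyticus, Staphylococcus aureus, Micrococcus luteus, Staphylococcus epidermidis — 3 left.
Mannitol -: all 3 remaining candidates are consistent.
Optochin -: excludes Streptococcus pneumoniae — 2 left.
Two candidates remain: Streptococcus agalactiae and Streptococcus mitis.
  DNase: V vs - — variable for at least one, does not separate.
  6.5% NaCl: - vs - — same for both, does not separate.
  CAMP test: Streptococcus agalactiae +, Streptococcus mitis - — discriminates.

CAMP test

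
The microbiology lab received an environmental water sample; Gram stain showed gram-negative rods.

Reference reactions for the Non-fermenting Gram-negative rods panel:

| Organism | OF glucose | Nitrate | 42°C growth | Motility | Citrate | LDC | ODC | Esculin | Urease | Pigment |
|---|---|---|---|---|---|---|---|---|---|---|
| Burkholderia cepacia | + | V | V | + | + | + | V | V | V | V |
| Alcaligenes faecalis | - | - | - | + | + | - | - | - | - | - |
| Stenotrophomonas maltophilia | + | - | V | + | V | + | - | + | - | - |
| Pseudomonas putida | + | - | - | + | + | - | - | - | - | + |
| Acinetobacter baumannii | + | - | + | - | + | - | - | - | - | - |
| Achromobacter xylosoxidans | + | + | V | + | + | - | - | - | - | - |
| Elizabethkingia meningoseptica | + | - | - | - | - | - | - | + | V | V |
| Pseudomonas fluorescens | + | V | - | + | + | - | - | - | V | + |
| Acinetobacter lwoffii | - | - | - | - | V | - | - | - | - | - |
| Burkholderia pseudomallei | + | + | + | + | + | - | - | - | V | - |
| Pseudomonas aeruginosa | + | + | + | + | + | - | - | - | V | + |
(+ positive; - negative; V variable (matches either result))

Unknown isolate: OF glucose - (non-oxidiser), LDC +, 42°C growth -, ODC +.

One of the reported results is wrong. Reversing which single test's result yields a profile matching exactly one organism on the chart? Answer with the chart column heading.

OF glucose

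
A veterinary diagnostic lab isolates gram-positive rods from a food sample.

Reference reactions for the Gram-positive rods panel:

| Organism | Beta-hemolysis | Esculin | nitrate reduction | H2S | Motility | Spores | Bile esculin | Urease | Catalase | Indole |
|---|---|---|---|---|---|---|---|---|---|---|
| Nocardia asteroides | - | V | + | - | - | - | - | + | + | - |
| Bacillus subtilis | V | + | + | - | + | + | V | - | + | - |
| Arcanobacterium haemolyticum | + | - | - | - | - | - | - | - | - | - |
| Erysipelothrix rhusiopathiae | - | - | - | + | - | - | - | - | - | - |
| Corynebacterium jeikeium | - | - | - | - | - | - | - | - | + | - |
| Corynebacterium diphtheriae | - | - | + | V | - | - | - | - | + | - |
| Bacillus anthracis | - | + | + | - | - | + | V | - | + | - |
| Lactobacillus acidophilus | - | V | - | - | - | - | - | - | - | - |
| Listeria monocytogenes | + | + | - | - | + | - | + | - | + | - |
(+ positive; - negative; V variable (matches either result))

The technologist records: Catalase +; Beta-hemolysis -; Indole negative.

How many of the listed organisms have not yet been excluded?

Catalase +: excludes Arcanobacterium haemolyticum, Erysipelothrix rhusiopathiae, Lactobacillus acidophilus — 6 left.
Indole -: all 6 remaining candidates are consistent.
Beta-hemolysis -: excludes Listeria monocytogenes — 5 left.
Still consistent: Bacillus anthracis, Bacillus subtilis, Corynebacterium diphtheriae, Corynebacterium jeikeium, Nocardia asteroides.

5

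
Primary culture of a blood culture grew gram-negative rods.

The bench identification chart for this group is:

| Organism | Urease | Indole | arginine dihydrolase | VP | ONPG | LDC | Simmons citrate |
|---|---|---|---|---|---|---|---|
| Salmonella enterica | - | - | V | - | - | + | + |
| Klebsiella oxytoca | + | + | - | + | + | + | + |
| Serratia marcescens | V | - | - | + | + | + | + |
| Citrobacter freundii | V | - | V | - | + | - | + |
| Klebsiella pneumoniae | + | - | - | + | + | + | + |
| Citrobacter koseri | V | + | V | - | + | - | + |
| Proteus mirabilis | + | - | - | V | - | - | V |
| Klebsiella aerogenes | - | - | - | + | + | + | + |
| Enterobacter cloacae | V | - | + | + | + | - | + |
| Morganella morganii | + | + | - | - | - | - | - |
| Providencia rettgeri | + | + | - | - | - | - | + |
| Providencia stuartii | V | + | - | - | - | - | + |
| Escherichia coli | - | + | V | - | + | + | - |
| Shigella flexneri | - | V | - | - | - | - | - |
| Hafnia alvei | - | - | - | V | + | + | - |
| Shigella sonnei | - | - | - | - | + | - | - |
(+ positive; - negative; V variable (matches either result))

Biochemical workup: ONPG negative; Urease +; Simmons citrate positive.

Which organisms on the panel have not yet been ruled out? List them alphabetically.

Proteus mirabilis, Providencia rettgeri, Providencia stuartii

ONPG -: excludes 10 organisms — 6 left.
Simmons citrate +: excludes Morganella morganii, Shigella flexneri — 4 left.
Urease +: excludes Salmonella enterica — 3 left.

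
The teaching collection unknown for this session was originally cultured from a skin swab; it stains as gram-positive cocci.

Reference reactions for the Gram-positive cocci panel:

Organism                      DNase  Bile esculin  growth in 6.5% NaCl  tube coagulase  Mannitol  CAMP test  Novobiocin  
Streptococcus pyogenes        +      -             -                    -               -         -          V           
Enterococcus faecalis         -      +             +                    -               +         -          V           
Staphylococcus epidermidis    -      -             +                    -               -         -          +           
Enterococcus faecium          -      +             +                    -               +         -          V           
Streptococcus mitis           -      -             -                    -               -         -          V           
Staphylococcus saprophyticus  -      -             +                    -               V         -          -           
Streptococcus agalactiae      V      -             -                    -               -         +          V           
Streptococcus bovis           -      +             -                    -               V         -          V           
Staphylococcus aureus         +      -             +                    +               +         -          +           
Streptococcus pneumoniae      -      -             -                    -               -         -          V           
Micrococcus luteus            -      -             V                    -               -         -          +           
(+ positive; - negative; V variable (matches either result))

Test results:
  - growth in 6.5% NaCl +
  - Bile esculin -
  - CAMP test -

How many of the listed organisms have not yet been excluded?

Bile esculin -: excludes Enterococcus faecalis, Enterococcus faecium, Streptococcus bovis — 8 left.
CAMP test -: excludes Streptococcus agalactiae — 7 left.
growth in 6.5% NaCl +: excludes Streptococcus pyogenes, Streptococcus mitis, Streptococcus pneumoniae — 4 left.
Still consistent: Micrococcus luteus, Staphylococcus aureus, Staphylococcus epidermidis, Staphylococcus saprophyticus.

4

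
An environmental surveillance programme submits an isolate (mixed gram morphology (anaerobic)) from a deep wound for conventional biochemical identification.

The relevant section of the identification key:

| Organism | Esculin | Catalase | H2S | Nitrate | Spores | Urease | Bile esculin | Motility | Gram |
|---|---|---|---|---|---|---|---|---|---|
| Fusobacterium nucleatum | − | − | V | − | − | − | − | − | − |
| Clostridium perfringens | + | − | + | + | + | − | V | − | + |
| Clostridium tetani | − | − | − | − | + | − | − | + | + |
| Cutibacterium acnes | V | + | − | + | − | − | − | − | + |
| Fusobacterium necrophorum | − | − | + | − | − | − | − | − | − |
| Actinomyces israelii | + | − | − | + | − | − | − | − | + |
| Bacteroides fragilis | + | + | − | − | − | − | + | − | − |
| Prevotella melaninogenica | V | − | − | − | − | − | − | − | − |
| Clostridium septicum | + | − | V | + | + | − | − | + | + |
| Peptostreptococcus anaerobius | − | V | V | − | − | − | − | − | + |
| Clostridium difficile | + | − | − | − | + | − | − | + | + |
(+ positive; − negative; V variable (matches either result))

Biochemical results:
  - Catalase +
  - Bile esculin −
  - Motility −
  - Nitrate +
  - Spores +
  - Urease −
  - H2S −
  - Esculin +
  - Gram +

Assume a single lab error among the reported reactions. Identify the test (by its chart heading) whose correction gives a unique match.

Spores

As reported, no row in the chart matches all 9 reactions.
Reversing Bile esculin → still no organism matches.
Reversing Spores (to −) → unique match: Cutibacterium acnes.
Reversing Catalase → still no organism matches.
Reversing H2S → still no organism matches.
Reversing Motility → still no organism matches.
Reversing Esculin → still no organism matches.
Reversing Gram → still no organism matches.
Reversing Nitrate → still no organism matches.
Reversing Urease → still no organism matches.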